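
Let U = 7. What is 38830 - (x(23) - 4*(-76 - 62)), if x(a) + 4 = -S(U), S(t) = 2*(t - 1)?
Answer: 38294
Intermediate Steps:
S(t) = -2 + 2*t (S(t) = 2*(-1 + t) = -2 + 2*t)
x(a) = -16 (x(a) = -4 - (-2 + 2*7) = -4 - (-2 + 14) = -4 - 1*12 = -4 - 12 = -16)
38830 - (x(23) - 4*(-76 - 62)) = 38830 - (-16 - 4*(-76 - 62)) = 38830 - (-16 - 4*(-138)) = 38830 - (-16 - 1*(-552)) = 38830 - (-16 + 552) = 38830 - 1*536 = 38830 - 536 = 38294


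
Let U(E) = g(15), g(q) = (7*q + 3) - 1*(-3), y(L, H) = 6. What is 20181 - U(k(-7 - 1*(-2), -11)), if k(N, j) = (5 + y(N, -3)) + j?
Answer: 20070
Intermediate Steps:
g(q) = 6 + 7*q (g(q) = (3 + 7*q) + 3 = 6 + 7*q)
k(N, j) = 11 + j (k(N, j) = (5 + 6) + j = 11 + j)
U(E) = 111 (U(E) = 6 + 7*15 = 6 + 105 = 111)
20181 - U(k(-7 - 1*(-2), -11)) = 20181 - 1*111 = 20181 - 111 = 20070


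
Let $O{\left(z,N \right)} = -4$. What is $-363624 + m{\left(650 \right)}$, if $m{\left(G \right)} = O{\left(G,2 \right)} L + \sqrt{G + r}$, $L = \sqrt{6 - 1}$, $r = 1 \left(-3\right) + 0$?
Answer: $-363624 + \sqrt{647} - 4 \sqrt{5} \approx -3.6361 \cdot 10^{5}$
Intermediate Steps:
$r = -3$ ($r = -3 + 0 = -3$)
$L = \sqrt{5} \approx 2.2361$
$m{\left(G \right)} = \sqrt{-3 + G} - 4 \sqrt{5}$ ($m{\left(G \right)} = - 4 \sqrt{5} + \sqrt{G - 3} = - 4 \sqrt{5} + \sqrt{-3 + G} = \sqrt{-3 + G} - 4 \sqrt{5}$)
$-363624 + m{\left(650 \right)} = -363624 - \left(- \sqrt{-3 + 650} + 4 \sqrt{5}\right) = -363624 - \left(- \sqrt{647} + 4 \sqrt{5}\right) = -363624 + \sqrt{647} - 4 \sqrt{5}$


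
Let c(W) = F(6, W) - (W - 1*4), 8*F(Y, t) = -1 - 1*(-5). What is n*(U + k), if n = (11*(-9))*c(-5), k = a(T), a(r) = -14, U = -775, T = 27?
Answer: 1484109/2 ≈ 7.4205e+5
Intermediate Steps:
F(Y, t) = 1/2 (F(Y, t) = (-1 - 1*(-5))/8 = (-1 + 5)/8 = (1/8)*4 = 1/2)
c(W) = 9/2 - W (c(W) = 1/2 - (W - 1*4) = 1/2 - (W - 4) = 1/2 - (-4 + W) = 1/2 + (4 - W) = 9/2 - W)
k = -14
n = -1881/2 (n = (11*(-9))*(9/2 - 1*(-5)) = -99*(9/2 + 5) = -99*19/2 = -1881/2 ≈ -940.50)
n*(U + k) = -1881*(-775 - 14)/2 = -1881/2*(-789) = 1484109/2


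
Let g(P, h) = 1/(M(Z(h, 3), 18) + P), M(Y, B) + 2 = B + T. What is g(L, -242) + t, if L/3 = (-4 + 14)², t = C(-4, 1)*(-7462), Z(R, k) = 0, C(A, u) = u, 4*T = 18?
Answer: -4783140/641 ≈ -7462.0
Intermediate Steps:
T = 9/2 (T = (¼)*18 = 9/2 ≈ 4.5000)
M(Y, B) = 5/2 + B (M(Y, B) = -2 + (B + 9/2) = -2 + (9/2 + B) = 5/2 + B)
t = -7462 (t = 1*(-7462) = -7462)
L = 300 (L = 3*(-4 + 14)² = 3*10² = 3*100 = 300)
g(P, h) = 1/(41/2 + P) (g(P, h) = 1/((5/2 + 18) + P) = 1/(41/2 + P))
g(L, -242) + t = 2/(41 + 2*300) - 7462 = 2/(41 + 600) - 7462 = 2/641 - 7462 = -4783140/641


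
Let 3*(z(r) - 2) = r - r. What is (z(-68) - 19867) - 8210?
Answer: -28075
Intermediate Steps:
z(r) = 2 (z(r) = 2 + (r - r)/3 = 2 + (⅓)*0 = 2 + 0 = 2)
(z(-68) - 19867) - 8210 = (2 - 19867) - 8210 = -19865 - 8210 = -28075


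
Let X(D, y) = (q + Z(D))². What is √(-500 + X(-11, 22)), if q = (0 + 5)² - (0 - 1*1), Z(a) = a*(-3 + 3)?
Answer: 4*√11 ≈ 13.266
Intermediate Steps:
Z(a) = 0 (Z(a) = a*0 = 0)
q = 26 (q = 5² - (0 - 1) = 25 - 1*(-1) = 25 + 1 = 26)
X(D, y) = 676 (X(D, y) = (26 + 0)² = 26² = 676)
√(-500 + X(-11, 22)) = √(-500 + 676) = √176 = 4*√11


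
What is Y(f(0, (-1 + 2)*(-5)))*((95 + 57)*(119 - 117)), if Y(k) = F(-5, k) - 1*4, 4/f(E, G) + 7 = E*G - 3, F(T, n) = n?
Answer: -6688/5 ≈ -1337.6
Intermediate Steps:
f(E, G) = 4/(-10 + E*G) (f(E, G) = 4/(-7 + (E*G - 3)) = 4/(-7 + (-3 + E*G)) = 4/(-10 + E*G))
Y(k) = -4 + k (Y(k) = k - 1*4 = k - 4 = -4 + k)
Y(f(0, (-1 + 2)*(-5)))*((95 + 57)*(119 - 117)) = (-4 + 4/(-10 + 0*((-1 + 2)*(-5))))*((95 + 57)*(119 - 117)) = (-4 + 4/(-10 + 0*(1*(-5))))*(152*2) = (-4 + 4/(-10 + 0*(-5)))*304 = (-4 + 4/(-10 + 0))*304 = (-4 + 4/(-10))*304 = (-4 + 4*(-⅒))*304 = (-4 - ⅖)*304 = -22/5*304 = -6688/5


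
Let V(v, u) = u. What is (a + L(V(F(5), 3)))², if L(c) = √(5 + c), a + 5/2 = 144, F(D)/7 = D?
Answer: 80121/4 + 566*√2 ≈ 20831.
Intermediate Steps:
F(D) = 7*D
a = 283/2 (a = -5/2 + 144 = 283/2 ≈ 141.50)
(a + L(V(F(5), 3)))² = (283/2 + √(5 + 3))² = (283/2 + √8)² = (283/2 + 2*√2)²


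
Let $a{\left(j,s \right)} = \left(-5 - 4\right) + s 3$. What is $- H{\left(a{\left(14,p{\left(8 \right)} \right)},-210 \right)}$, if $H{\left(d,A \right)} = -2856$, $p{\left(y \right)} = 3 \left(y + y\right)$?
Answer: $2856$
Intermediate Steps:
$p{\left(y \right)} = 6 y$ ($p{\left(y \right)} = 3 \cdot 2 y = 6 y$)
$a{\left(j,s \right)} = -9 + 3 s$ ($a{\left(j,s \right)} = \left(-5 - 4\right) + 3 s = -9 + 3 s$)
$- H{\left(a{\left(14,p{\left(8 \right)} \right)},-210 \right)} = \left(-1\right) \left(-2856\right) = 2856$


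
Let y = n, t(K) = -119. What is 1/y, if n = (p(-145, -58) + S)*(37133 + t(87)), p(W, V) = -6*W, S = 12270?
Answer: 1/486363960 ≈ 2.0561e-9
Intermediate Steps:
n = 486363960 (n = (-6*(-145) + 12270)*(37133 - 119) = (870 + 12270)*37014 = 13140*37014 = 486363960)
y = 486363960
1/y = 1/486363960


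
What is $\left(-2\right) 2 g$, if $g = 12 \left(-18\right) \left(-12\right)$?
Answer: $-10368$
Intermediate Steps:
$g = 2592$ ($g = \left(-216\right) \left(-12\right) = 2592$)
$\left(-2\right) 2 g = \left(-2\right) 2 \cdot 2592 = \left(-4\right) 2592 = -10368$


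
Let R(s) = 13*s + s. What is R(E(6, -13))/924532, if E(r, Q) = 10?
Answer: 5/33019 ≈ 0.00015143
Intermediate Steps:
R(s) = 14*s
R(E(6, -13))/924532 = (14*10)/924532 = 140*(1/924532) = 5/33019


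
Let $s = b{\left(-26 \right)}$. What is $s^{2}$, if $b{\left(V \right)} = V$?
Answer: $676$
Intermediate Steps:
$s = -26$
$s^{2} = \left(-26\right)^{2} = 676$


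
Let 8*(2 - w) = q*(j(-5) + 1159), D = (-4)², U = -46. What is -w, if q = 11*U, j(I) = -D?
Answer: -289187/4 ≈ -72297.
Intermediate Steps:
D = 16
j(I) = -16 (j(I) = -1*16 = -16)
q = -506 (q = 11*(-46) = -506)
w = 289187/4 (w = 2 - (-253)*(-16 + 1159)/4 = 2 - (-253)*1143/4 = 2 - ⅛*(-578358) = 2 + 289179/4 = 289187/4 ≈ 72297.)
-w = -1*289187/4 = -289187/4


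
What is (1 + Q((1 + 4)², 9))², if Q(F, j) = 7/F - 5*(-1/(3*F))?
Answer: 10201/5625 ≈ 1.8135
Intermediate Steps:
Q(F, j) = 26/(3*F) (Q(F, j) = 7/F - (-5)/(3*F) = 7/F + 5/(3*F) = 26/(3*F))
(1 + Q((1 + 4)², 9))² = (1 + 26/(3*((1 + 4)²)))² = (1 + 26/(3*(5²)))² = (1 + (26/3)/25)² = (1 + (26/3)*(1/25))² = (1 + 26/75)² = (101/75)² = 10201/5625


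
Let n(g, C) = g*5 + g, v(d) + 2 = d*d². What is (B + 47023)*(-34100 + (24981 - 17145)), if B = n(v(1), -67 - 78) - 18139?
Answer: -758451792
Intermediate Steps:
v(d) = -2 + d³ (v(d) = -2 + d*d² = -2 + d³)
n(g, C) = 6*g (n(g, C) = 5*g + g = 6*g)
B = -18145 (B = 6*(-2 + 1³) - 18139 = 6*(-2 + 1) - 18139 = 6*(-1) - 18139 = -6 - 18139 = -18145)
(B + 47023)*(-34100 + (24981 - 17145)) = (-18145 + 47023)*(-34100 + (24981 - 17145)) = 28878*(-34100 + 7836) = 28878*(-26264) = -758451792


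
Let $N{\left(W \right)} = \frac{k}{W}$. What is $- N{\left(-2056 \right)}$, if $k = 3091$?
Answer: $\frac{3091}{2056} \approx 1.5034$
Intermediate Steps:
$N{\left(W \right)} = \frac{3091}{W}$
$- N{\left(-2056 \right)} = - \frac{3091}{-2056} = - \frac{3091 \left(-1\right)}{2056} = \left(-1\right) \left(- \frac{3091}{2056}\right) = \frac{3091}{2056}$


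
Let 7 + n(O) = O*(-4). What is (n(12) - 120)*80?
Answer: -14000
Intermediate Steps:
n(O) = -7 - 4*O (n(O) = -7 + O*(-4) = -7 - 4*O)
(n(12) - 120)*80 = ((-7 - 4*12) - 120)*80 = ((-7 - 48) - 120)*80 = (-55 - 120)*80 = -175*80 = -14000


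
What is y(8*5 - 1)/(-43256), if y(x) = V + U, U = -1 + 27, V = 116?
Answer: -71/21628 ≈ -0.0032828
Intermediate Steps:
U = 26
y(x) = 142 (y(x) = 116 + 26 = 142)
y(8*5 - 1)/(-43256) = 142/(-43256) = 142*(-1/43256) = -71/21628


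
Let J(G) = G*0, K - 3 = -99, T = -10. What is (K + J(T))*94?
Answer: -9024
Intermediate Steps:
K = -96 (K = 3 - 99 = -96)
J(G) = 0
(K + J(T))*94 = (-96 + 0)*94 = -96*94 = -9024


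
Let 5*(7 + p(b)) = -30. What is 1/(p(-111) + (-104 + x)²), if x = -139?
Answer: 1/59036 ≈ 1.6939e-5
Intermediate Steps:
p(b) = -13 (p(b) = -7 + (⅕)*(-30) = -7 - 6 = -13)
1/(p(-111) + (-104 + x)²) = 1/(-13 + (-104 - 139)²) = 1/(-13 + (-243)²) = 1/(-13 + 59049) = 1/59036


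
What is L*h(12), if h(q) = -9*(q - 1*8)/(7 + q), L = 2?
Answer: -72/19 ≈ -3.7895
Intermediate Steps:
h(q) = -9*(-8 + q)/(7 + q) (h(q) = -9*(q - 8)/(7 + q) = -9*(-8 + q)/(7 + q))
L*h(12) = 2*(9*(8 - 1*12)/(7 + 12)) = 2*(9*(8 - 12)/19) = 2*(9*(1/19)*(-4)) = 2*(-36/19) = -72/19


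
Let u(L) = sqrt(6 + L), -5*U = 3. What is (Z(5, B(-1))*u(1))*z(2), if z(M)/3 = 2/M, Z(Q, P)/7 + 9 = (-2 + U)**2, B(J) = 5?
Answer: -1176*sqrt(7)/25 ≈ -124.46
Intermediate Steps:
U = -3/5 (U = -1/5*3 = -3/5 ≈ -0.60000)
Z(Q, P) = -392/25 (Z(Q, P) = -63 + 7*(-2 - 3/5)**2 = -63 + 7*(-13/5)**2 = -63 + 7*(169/25) = -63 + 1183/25 = -392/25)
z(M) = 6/M (z(M) = 3*(2/M) = 6/M)
(Z(5, B(-1))*u(1))*z(2) = (-392*sqrt(6 + 1)/25)*(6/2) = (-392*sqrt(7)/25)*(6*(1/2)) = -392*sqrt(7)/25*3 = -1176*sqrt(7)/25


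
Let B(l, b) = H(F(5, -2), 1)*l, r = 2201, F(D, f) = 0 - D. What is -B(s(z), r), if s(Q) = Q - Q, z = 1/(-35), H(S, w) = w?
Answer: 0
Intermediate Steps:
F(D, f) = -D
z = -1/35 ≈ -0.028571
s(Q) = 0
B(l, b) = l (B(l, b) = 1*l = l)
-B(s(z), r) = -1*0 = 0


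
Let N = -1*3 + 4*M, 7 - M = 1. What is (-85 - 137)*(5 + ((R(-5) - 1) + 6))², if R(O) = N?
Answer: -213342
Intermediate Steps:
M = 6 (M = 7 - 1*1 = 7 - 1 = 6)
N = 21 (N = -1*3 + 4*6 = -3 + 24 = 21)
R(O) = 21
(-85 - 137)*(5 + ((R(-5) - 1) + 6))² = (-85 - 137)*(5 + ((21 - 1) + 6))² = -222*(5 + (20 + 6))² = -222*(5 + 26)² = -222*31² = -222*961 = -213342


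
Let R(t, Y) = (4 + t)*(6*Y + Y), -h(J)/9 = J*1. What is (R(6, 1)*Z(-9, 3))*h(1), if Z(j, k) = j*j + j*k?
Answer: -34020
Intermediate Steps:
Z(j, k) = j² + j*k
h(J) = -9*J
R(t, Y) = 7*Y*(4 + t) (R(t, Y) = (4 + t)*(7*Y) = 7*Y*(4 + t))
(R(6, 1)*Z(-9, 3))*h(1) = ((7*1*(4 + 6))*(-9*(-9 + 3)))*(-9*1) = ((7*1*10)*(-9*(-6)))*(-9) = (70*54)*(-9) = 3780*(-9) = -34020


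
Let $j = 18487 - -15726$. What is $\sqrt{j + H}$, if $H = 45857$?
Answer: $\sqrt{80070} \approx 282.97$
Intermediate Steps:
$j = 34213$ ($j = 18487 + 15726 = 34213$)
$\sqrt{j + H} = \sqrt{34213 + 45857} = \sqrt{80070}$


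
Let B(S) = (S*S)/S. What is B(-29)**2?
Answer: 841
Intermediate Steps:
B(S) = S (B(S) = S**2/S = S)
B(-29)**2 = (-29)**2 = 841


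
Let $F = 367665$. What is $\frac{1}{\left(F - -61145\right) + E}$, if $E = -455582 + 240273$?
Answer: $\frac{1}{213501} \approx 4.6838 \cdot 10^{-6}$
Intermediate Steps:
$E = -215309$
$\frac{1}{\left(F - -61145\right) + E} = \frac{1}{\left(367665 - -61145\right) - 215309} = \frac{1}{\left(367665 + 61145\right) - 215309} = \frac{1}{428810 - 215309} = \frac{1}{213501}$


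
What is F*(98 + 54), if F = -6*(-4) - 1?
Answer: 3496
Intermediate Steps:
F = 23 (F = 24 - 1 = 23)
F*(98 + 54) = 23*(98 + 54) = 23*152 = 3496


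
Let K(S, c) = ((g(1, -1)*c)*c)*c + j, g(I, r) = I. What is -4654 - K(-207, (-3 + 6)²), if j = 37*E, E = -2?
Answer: -5309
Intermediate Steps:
j = -74 (j = 37*(-2) = -74)
K(S, c) = -74 + c³ (K(S, c) = ((1*c)*c)*c - 74 = (c*c)*c - 74 = c²*c - 74 = c³ - 74 = -74 + c³)
-4654 - K(-207, (-3 + 6)²) = -4654 - (-74 + ((-3 + 6)²)³) = -4654 - (-74 + (3²)³) = -4654 - (-74 + 9³) = -4654 - (-74 + 729) = -4654 - 1*655 = -4654 - 655 = -5309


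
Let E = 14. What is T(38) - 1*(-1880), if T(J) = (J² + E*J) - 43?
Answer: 3813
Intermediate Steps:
T(J) = -43 + J² + 14*J (T(J) = (J² + 14*J) - 43 = -43 + J² + 14*J)
T(38) - 1*(-1880) = (-43 + 38² + 14*38) - 1*(-1880) = (-43 + 1444 + 532) + 1880 = 1933 + 1880 = 3813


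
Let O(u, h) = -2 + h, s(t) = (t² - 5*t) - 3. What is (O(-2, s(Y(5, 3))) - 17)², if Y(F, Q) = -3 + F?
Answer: 784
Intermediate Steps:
s(t) = -3 + t² - 5*t
(O(-2, s(Y(5, 3))) - 17)² = ((-2 + (-3 + (-3 + 5)² - 5*(-3 + 5))) - 17)² = ((-2 + (-3 + 2² - 5*2)) - 17)² = ((-2 + (-3 + 4 - 10)) - 17)² = ((-2 - 9) - 17)² = (-11 - 17)² = (-28)² = 784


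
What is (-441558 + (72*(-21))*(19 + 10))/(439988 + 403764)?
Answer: -242703/421876 ≈ -0.57529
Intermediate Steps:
(-441558 + (72*(-21))*(19 + 10))/(439988 + 403764) = (-441558 - 1512*29)/843752 = (-441558 - 43848)*(1/843752) = -485406*1/843752 = -242703/421876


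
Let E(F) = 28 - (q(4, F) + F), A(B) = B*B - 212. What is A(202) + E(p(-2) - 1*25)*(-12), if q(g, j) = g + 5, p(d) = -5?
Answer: 40004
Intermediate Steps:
q(g, j) = 5 + g
A(B) = -212 + B² (A(B) = B² - 212 = -212 + B²)
E(F) = 19 - F (E(F) = 28 - ((5 + 4) + F) = 28 - (9 + F) = 28 + (-9 - F) = 19 - F)
A(202) + E(p(-2) - 1*25)*(-12) = (-212 + 202²) + (19 - (-5 - 1*25))*(-12) = (-212 + 40804) + (19 - (-5 - 25))*(-12) = 40592 + (19 - 1*(-30))*(-12) = 40592 + (19 + 30)*(-12) = 40592 + 49*(-12) = 40592 - 588 = 40004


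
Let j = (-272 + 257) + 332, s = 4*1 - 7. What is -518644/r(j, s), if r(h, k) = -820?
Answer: 129661/205 ≈ 632.49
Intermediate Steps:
s = -3 (s = 4 - 7 = -3)
j = 317 (j = -15 + 332 = 317)
-518644/r(j, s) = -518644/(-820) = -518644*(-1/820) = 129661/205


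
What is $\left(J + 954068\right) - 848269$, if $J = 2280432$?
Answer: $2386231$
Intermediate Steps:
$\left(J + 954068\right) - 848269 = \left(2280432 + 954068\right) - 848269 = 3234500 - 848269 = 2386231$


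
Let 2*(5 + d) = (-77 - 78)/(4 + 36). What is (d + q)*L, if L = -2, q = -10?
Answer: 271/8 ≈ 33.875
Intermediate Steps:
d = -111/16 (d = -5 + ((-77 - 78)/(4 + 36))/2 = -5 + (-155/40)/2 = -5 + (-155*1/40)/2 = -5 + (1/2)*(-31/8) = -5 - 31/16 = -111/16 ≈ -6.9375)
(d + q)*L = (-111/16 - 10)*(-2) = -271/16*(-2) = 271/8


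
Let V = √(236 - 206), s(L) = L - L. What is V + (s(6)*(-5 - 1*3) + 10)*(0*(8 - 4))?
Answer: √30 ≈ 5.4772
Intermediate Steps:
s(L) = 0
V = √30 ≈ 5.4772
V + (s(6)*(-5 - 1*3) + 10)*(0*(8 - 4)) = √30 + (0*(-5 - 1*3) + 10)*(0*(8 - 4)) = √30 + (0*(-5 - 3) + 10)*(0*4) = √30 + (0*(-8) + 10)*0 = √30 + (0 + 10)*0 = √30 + 10*0 = √30 + 0 = √30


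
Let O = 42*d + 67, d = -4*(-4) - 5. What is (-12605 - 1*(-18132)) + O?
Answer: 6056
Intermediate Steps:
d = 11 (d = 16 - 5 = 11)
O = 529 (O = 42*11 + 67 = 462 + 67 = 529)
(-12605 - 1*(-18132)) + O = (-12605 - 1*(-18132)) + 529 = (-12605 + 18132) + 529 = 5527 + 529 = 6056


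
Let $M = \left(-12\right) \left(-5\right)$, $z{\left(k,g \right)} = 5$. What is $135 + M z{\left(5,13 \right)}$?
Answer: $435$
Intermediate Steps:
$M = 60$
$135 + M z{\left(5,13 \right)} = 135 + 60 \cdot 5 = 135 + 300 = 435$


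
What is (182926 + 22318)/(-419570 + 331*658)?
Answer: -51311/50443 ≈ -1.0172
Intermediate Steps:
(182926 + 22318)/(-419570 + 331*658) = 205244/(-419570 + 217798) = 205244/(-201772) = 205244*(-1/201772) = -51311/50443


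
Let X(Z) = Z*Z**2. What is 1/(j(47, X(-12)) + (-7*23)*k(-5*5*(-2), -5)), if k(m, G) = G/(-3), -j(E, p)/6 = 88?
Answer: -3/2389 ≈ -0.0012558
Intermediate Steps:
X(Z) = Z**3
j(E, p) = -528 (j(E, p) = -6*88 = -528)
k(m, G) = -G/3 (k(m, G) = G*(-1/3) = -G/3)
1/(j(47, X(-12)) + (-7*23)*k(-5*5*(-2), -5)) = 1/(-528 + (-7*23)*(-1/3*(-5))) = 1/(-528 - 161*5/3) = 1/(-528 - 805/3) = 1/(-2389/3) = -3/2389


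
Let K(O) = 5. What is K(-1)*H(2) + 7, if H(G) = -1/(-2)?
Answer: 19/2 ≈ 9.5000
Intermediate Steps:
H(G) = 1/2 (H(G) = -1*(-1/2) = 1/2)
K(-1)*H(2) + 7 = 5*(1/2) + 7 = 5/2 + 7 = 19/2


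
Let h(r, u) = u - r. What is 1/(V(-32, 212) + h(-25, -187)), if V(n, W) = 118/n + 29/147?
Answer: -2352/389233 ≈ -0.0060427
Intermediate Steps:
V(n, W) = 29/147 + 118/n (V(n, W) = 118/n + 29*(1/147) = 118/n + 29/147 = 29/147 + 118/n)
1/(V(-32, 212) + h(-25, -187)) = 1/((29/147 + 118/(-32)) + (-187 - 1*(-25))) = 1/((29/147 + 118*(-1/32)) + (-187 + 25)) = 1/((29/147 - 59/16) - 162) = 1/(-8209/2352 - 162) = 1/(-389233/2352) = -2352/389233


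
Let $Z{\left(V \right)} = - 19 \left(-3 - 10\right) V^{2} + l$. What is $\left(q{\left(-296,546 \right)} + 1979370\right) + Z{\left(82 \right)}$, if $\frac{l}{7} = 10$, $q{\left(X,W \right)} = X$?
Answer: $3639972$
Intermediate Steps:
$l = 70$ ($l = 7 \cdot 10 = 70$)
$Z{\left(V \right)} = 70 + 247 V^{2}$ ($Z{\left(V \right)} = - 19 \left(-3 - 10\right) V^{2} + 70 = - 19 \left(- 13 V^{2}\right) + 70 = 247 V^{2} + 70 = 70 + 247 V^{2}$)
$\left(q{\left(-296,546 \right)} + 1979370\right) + Z{\left(82 \right)} = \left(-296 + 1979370\right) + \left(70 + 247 \cdot 82^{2}\right) = 1979074 + \left(70 + 247 \cdot 6724\right) = 1979074 + \left(70 + 1660828\right) = 1979074 + 1660898 = 3639972$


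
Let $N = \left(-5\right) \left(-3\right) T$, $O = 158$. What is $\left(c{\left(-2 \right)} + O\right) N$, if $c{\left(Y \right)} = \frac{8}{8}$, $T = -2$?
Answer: $-4770$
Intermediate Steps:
$c{\left(Y \right)} = 1$ ($c{\left(Y \right)} = 8 \cdot \frac{1}{8} = 1$)
$N = -30$ ($N = \left(-5\right) \left(-3\right) \left(-2\right) = 15 \left(-2\right) = -30$)
$\left(c{\left(-2 \right)} + O\right) N = \left(1 + 158\right) \left(-30\right) = 159 \left(-30\right) = -4770$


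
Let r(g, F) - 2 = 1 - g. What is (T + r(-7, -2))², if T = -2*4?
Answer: 4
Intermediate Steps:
r(g, F) = 3 - g (r(g, F) = 2 + (1 - g) = 3 - g)
T = -8
(T + r(-7, -2))² = (-8 + (3 - 1*(-7)))² = (-8 + (3 + 7))² = (-8 + 10)² = 2² = 4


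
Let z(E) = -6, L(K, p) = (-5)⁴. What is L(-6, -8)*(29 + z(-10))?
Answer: 14375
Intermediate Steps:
L(K, p) = 625
L(-6, -8)*(29 + z(-10)) = 625*(29 - 6) = 625*23 = 14375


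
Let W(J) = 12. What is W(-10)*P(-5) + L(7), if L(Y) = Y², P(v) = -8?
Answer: -47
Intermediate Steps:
W(-10)*P(-5) + L(7) = 12*(-8) + 7² = -96 + 49 = -47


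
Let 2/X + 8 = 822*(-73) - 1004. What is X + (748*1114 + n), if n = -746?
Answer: 25399535733/30509 ≈ 8.3253e+5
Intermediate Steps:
X = -1/30509 (X = 2/(-8 + (822*(-73) - 1004)) = 2/(-8 + (-60006 - 1004)) = 2/(-8 - 61010) = 2/(-61018) = 2*(-1/61018) = -1/30509 ≈ -3.2777e-5)
X + (748*1114 + n) = -1/30509 + (748*1114 - 746) = -1/30509 + (833272 - 746) = -1/30509 + 832526 = 25399535733/30509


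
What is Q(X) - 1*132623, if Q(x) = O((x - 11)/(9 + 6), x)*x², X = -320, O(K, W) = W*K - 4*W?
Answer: 2562059731/3 ≈ 8.5402e+8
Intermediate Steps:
O(K, W) = -4*W + K*W (O(K, W) = K*W - 4*W = -4*W + K*W)
Q(x) = x³*(-71/15 + x/15) (Q(x) = (x*(-4 + (x - 11)/(9 + 6)))*x² = (x*(-4 + (-11 + x)/15))*x² = (x*(-4 + (-11 + x)*(1/15)))*x² = (x*(-4 + (-11/15 + x/15)))*x² = (x*(-71/15 + x/15))*x² = x³*(-71/15 + x/15))
Q(X) - 1*132623 = (1/15)*(-320)³*(-71 - 320) - 1*132623 = (1/15)*(-32768000)*(-391) - 132623 = 2562457600/3 - 132623 = 2562059731/3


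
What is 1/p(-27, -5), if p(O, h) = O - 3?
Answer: -1/30 ≈ -0.033333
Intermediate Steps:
p(O, h) = -3 + O
1/p(-27, -5) = 1/(-3 - 27) = 1/(-30) = -1/30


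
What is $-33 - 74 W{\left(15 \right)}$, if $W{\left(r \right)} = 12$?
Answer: $-921$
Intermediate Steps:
$-33 - 74 W{\left(15 \right)} = -33 - 888 = -921$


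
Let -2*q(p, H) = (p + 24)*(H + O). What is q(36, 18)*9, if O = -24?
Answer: 1620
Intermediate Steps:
q(p, H) = -(-24 + H)*(24 + p)/2 (q(p, H) = -(p + 24)*(H - 24)/2 = -(24 + p)*(-24 + H)/2 = -(-24 + H)*(24 + p)/2)
q(36, 18)*9 = (288 - 12*18 + 12*36 - 1/2*18*36)*9 = (288 - 216 + 432 - 324)*9 = 180*9 = 1620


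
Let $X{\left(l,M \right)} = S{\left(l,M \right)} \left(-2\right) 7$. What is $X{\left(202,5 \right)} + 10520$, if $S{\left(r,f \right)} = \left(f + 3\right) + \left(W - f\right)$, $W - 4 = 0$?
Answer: $10422$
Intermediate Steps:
$W = 4$ ($W = 4 + 0 = 4$)
$S{\left(r,f \right)} = 7$ ($S{\left(r,f \right)} = \left(f + 3\right) - \left(-4 + f\right) = \left(3 + f\right) - \left(-4 + f\right) = 7$)
$X{\left(l,M \right)} = -98$ ($X{\left(l,M \right)} = 7 \left(-2\right) 7 = \left(-14\right) 7 = -98$)
$X{\left(202,5 \right)} + 10520 = -98 + 10520 = 10422$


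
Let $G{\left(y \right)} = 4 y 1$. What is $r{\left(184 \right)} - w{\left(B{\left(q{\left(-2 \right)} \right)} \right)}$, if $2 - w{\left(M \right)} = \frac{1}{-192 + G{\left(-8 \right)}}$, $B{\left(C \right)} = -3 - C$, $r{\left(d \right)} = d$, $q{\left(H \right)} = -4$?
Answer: $\frac{40767}{224} \approx 182.0$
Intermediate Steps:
$G{\left(y \right)} = 4 y$
$w{\left(M \right)} = \frac{449}{224}$ ($w{\left(M \right)} = 2 - \frac{1}{-192 + 4 \left(-8\right)} = 2 - \frac{1}{-192 - 32} = 2 - \frac{1}{-224} = 2 - - \frac{1}{224} = 2 + \frac{1}{224} = \frac{449}{224}$)
$r{\left(184 \right)} - w{\left(B{\left(q{\left(-2 \right)} \right)} \right)} = 184 - \frac{449}{224} = \frac{40767}{224}$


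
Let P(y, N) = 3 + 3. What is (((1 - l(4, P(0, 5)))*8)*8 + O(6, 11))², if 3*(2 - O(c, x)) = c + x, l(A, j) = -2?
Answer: 319225/9 ≈ 35469.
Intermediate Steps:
P(y, N) = 6
O(c, x) = 2 - c/3 - x/3 (O(c, x) = 2 - (c + x)/3 = 2 + (-c/3 - x/3) = 2 - c/3 - x/3)
(((1 - l(4, P(0, 5)))*8)*8 + O(6, 11))² = (((1 - 1*(-2))*8)*8 + (2 - ⅓*6 - ⅓*11))² = (((1 + 2)*8)*8 + (2 - 2 - 11/3))² = ((3*8)*8 - 11/3)² = (24*8 - 11/3)² = (192 - 11/3)² = (565/3)² = 319225/9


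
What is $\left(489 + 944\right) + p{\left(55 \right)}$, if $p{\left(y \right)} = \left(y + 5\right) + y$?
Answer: $1548$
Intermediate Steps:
$p{\left(y \right)} = 5 + 2 y$ ($p{\left(y \right)} = \left(5 + y\right) + y = 5 + 2 y$)
$\left(489 + 944\right) + p{\left(55 \right)} = \left(489 + 944\right) + \left(5 + 2 \cdot 55\right) = 1433 + \left(5 + 110\right) = 1433 + 115 = 1548$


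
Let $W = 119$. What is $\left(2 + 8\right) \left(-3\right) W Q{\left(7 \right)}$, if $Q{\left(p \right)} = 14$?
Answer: $-49980$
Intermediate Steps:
$\left(2 + 8\right) \left(-3\right) W Q{\left(7 \right)} = \left(2 + 8\right) \left(-3\right) 119 \cdot 14 = 10 \left(-3\right) 119 \cdot 14 = \left(-30\right) 119 \cdot 14 = \left(-3570\right) 14 = -49980$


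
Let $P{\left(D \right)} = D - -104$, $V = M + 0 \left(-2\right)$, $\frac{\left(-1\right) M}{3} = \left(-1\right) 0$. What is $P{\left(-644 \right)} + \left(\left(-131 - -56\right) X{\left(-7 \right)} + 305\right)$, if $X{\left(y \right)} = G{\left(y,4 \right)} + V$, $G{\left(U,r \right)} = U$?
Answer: $290$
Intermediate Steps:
$M = 0$ ($M = - 3 \left(\left(-1\right) 0\right) = \left(-3\right) 0 = 0$)
$V = 0$ ($V = 0 + 0 \left(-2\right) = 0 + 0 = 0$)
$P{\left(D \right)} = 104 + D$ ($P{\left(D \right)} = D + 104 = 104 + D$)
$X{\left(y \right)} = y$ ($X{\left(y \right)} = y + 0 = y$)
$P{\left(-644 \right)} + \left(\left(-131 - -56\right) X{\left(-7 \right)} + 305\right) = \left(104 - 644\right) + \left(\left(-131 - -56\right) \left(-7\right) + 305\right) = -540 + \left(\left(-131 + 56\right) \left(-7\right) + 305\right) = -540 + \left(\left(-75\right) \left(-7\right) + 305\right) = -540 + \left(525 + 305\right) = -540 + 830 = 290$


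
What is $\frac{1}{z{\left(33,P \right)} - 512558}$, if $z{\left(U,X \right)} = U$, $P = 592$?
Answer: $- \frac{1}{512525} \approx -1.9511 \cdot 10^{-6}$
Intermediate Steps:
$\frac{1}{z{\left(33,P \right)} - 512558} = \frac{1}{33 - 512558} = \frac{1}{-512525} = - \frac{1}{512525}$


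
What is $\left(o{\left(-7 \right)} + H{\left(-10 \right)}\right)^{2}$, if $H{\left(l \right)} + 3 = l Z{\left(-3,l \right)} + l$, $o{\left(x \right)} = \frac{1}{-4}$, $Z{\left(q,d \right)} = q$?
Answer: $\frac{4489}{16} \approx 280.56$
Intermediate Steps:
$o{\left(x \right)} = - \frac{1}{4}$
$H{\left(l \right)} = -3 - 2 l$ ($H{\left(l \right)} = -3 + \left(l \left(-3\right) + l\right) = -3 + \left(- 3 l + l\right) = -3 - 2 l$)
$\left(o{\left(-7 \right)} + H{\left(-10 \right)}\right)^{2} = \left(- \frac{1}{4} - -17\right)^{2} = \left(- \frac{1}{4} + \left(-3 + 20\right)\right)^{2} = \left(- \frac{1}{4} + 17\right)^{2} = \left(\frac{67}{4}\right)^{2} = \frac{4489}{16}$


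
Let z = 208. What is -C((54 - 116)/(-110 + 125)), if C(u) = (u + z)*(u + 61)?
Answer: -2608474/225 ≈ -11593.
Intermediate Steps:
C(u) = (61 + u)*(208 + u) (C(u) = (u + 208)*(u + 61) = (208 + u)*(61 + u) = (61 + u)*(208 + u))
-C((54 - 116)/(-110 + 125)) = -(12688 + ((54 - 116)/(-110 + 125))² + 269*((54 - 116)/(-110 + 125))) = -(12688 + (-62/15)² + 269*(-62/15)) = -(12688 + 3844/225 - 16678/15) = -1*2608474/225 = -2608474/225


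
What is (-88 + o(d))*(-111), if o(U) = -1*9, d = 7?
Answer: 10767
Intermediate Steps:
o(U) = -9
(-88 + o(d))*(-111) = (-88 - 9)*(-111) = -97*(-111) = 10767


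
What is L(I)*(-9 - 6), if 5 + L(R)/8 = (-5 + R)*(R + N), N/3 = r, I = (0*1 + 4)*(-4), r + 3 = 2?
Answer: -47280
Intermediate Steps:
r = -1 (r = -3 + 2 = -1)
I = -16 (I = (0 + 4)*(-4) = 4*(-4) = -16)
N = -3 (N = 3*(-1) = -3)
L(R) = -40 + 8*(-5 + R)*(-3 + R) (L(R) = -40 + 8*((-5 + R)*(R - 3)) = -40 + 8*((-5 + R)*(-3 + R)) = -40 + 8*(-5 + R)*(-3 + R))
L(I)*(-9 - 6) = (80 - 64*(-16) + 8*(-16)²)*(-9 - 6) = (80 + 1024 + 8*256)*(-15) = (80 + 1024 + 2048)*(-15) = 3152*(-15) = -47280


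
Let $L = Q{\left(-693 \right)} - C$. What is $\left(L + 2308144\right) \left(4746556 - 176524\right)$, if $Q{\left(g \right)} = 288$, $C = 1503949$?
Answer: $3676513053456$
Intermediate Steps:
$L = -1503661$ ($L = 288 - 1503949 = -1503661$)
$\left(L + 2308144\right) \left(4746556 - 176524\right) = \left(-1503661 + 2308144\right) \left(4746556 - 176524\right) = 804483 \cdot 4570032 = 3676513053456$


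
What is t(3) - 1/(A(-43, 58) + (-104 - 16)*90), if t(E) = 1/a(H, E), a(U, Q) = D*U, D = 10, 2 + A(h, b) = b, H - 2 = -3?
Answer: -5367/53720 ≈ -0.099907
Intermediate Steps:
H = -1 (H = 2 - 3 = -1)
A(h, b) = -2 + b
a(U, Q) = 10*U
t(E) = -⅒ (t(E) = 1/(10*(-1)) = 1/(-10) = -⅒)
t(3) - 1/(A(-43, 58) + (-104 - 16)*90) = -⅒ - 1/((-2 + 58) + (-104 - 16)*90) = -⅒ - 1/(56 - 120*90) = -⅒ - 1/(56 - 10800) = -⅒ - 1/(-10744) = -⅒ - 1*(-1/10744) = -⅒ + 1/10744 = -5367/53720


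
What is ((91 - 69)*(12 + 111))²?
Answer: 7322436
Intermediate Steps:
((91 - 69)*(12 + 111))² = (22*123)² = 2706² = 7322436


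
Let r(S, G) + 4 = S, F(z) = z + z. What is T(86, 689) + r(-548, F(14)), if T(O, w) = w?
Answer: 137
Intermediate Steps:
F(z) = 2*z
r(S, G) = -4 + S
T(86, 689) + r(-548, F(14)) = 689 + (-4 - 548) = 689 - 552 = 137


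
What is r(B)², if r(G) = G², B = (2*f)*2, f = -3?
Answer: 20736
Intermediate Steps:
B = -12 (B = (2*(-3))*2 = -6*2 = -12)
r(B)² = ((-12)²)² = 144² = 20736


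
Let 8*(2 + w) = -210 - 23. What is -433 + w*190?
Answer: -25387/4 ≈ -6346.8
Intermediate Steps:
w = -249/8 (w = -2 + (-210 - 23)/8 = -2 + (⅛)*(-233) = -2 - 233/8 = -249/8 ≈ -31.125)
-433 + w*190 = -433 - 249/8*190 = -433 - 23655/4 = -25387/4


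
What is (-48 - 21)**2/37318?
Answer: 4761/37318 ≈ 0.12758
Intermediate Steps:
(-48 - 21)**2/37318 = (-69)**2*(1/37318) = 4761*(1/37318) = 4761/37318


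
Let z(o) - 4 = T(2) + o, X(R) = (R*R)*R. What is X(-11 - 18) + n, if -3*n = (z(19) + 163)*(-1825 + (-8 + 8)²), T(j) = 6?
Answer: 92411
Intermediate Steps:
X(R) = R³ (X(R) = R²*R = R³)
z(o) = 10 + o (z(o) = 4 + (6 + o) = 10 + o)
n = 116800 (n = -((10 + 19) + 163)*(-1825 + (-8 + 8)²)/3 = -(29 + 163)*(-1825 + 0²)/3 = -64*(-1825 + 0) = -64*(-1825) = -⅓*(-350400) = 116800)
X(-11 - 18) + n = (-11 - 18)³ + 116800 = (-29)³ + 116800 = -24389 + 116800 = 92411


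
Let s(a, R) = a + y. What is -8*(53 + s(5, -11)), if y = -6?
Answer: -416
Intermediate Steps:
s(a, R) = -6 + a (s(a, R) = a - 6 = -6 + a)
-8*(53 + s(5, -11)) = -8*(53 + (-6 + 5)) = -8*(53 - 1) = -8*52 = -416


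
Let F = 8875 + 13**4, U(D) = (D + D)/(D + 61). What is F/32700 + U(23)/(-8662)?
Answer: 1134884537/991365900 ≈ 1.1448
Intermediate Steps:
U(D) = 2*D/(61 + D) (U(D) = (2*D)/(61 + D) = 2*D/(61 + D))
F = 37436 (F = 8875 + 28561 = 37436)
F/32700 + U(23)/(-8662) = 37436/32700 + (2*23/(61 + 23))/(-8662) = 37436*(1/32700) + (2*23/84)*(-1/8662) = 9359/8175 + (2*23*(1/84))*(-1/8662) = 9359/8175 + (23/42)*(-1/8662) = 9359/8175 - 23/363804 = 1134884537/991365900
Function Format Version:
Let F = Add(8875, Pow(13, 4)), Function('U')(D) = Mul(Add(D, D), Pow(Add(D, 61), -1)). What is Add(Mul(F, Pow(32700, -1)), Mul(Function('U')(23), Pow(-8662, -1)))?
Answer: Rational(1134884537, 991365900) ≈ 1.1448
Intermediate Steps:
Function('U')(D) = Mul(2, D, Pow(Add(61, D), -1)) (Function('U')(D) = Mul(Mul(2, D), Pow(Add(61, D), -1)) = Mul(2, D, Pow(Add(61, D), -1)))
F = 37436 (F = Add(8875, 28561) = 37436)
Add(Mul(F, Pow(32700, -1)), Mul(Function('U')(23), Pow(-8662, -1))) = Add(Mul(37436, Pow(32700, -1)), Mul(Mul(2, 23, Pow(Add(61, 23), -1)), Pow(-8662, -1))) = Add(Mul(37436, Rational(1, 32700)), Mul(Mul(2, 23, Pow(84, -1)), Rational(-1, 8662))) = Add(Rational(9359, 8175), Mul(Mul(2, 23, Rational(1, 84)), Rational(-1, 8662))) = Add(Rational(9359, 8175), Mul(Rational(23, 42), Rational(-1, 8662))) = Add(Rational(9359, 8175), Rational(-23, 363804)) = Rational(1134884537, 991365900)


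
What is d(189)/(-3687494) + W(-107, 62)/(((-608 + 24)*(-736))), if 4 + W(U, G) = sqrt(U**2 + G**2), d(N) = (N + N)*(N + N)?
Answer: -7678715299/198121677632 + sqrt(15293)/429824 ≈ -0.038470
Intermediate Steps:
d(N) = 4*N**2 (d(N) = (2*N)*(2*N) = 4*N**2)
W(U, G) = -4 + sqrt(G**2 + U**2) (W(U, G) = -4 + sqrt(U**2 + G**2) = -4 + sqrt(G**2 + U**2))
d(189)/(-3687494) + W(-107, 62)/(((-608 + 24)*(-736))) = (4*189**2)/(-3687494) + (-4 + sqrt(62**2 + (-107)**2))/(((-608 + 24)*(-736))) = (4*35721)*(-1/3687494) + (-4 + sqrt(3844 + 11449))/((-584*(-736))) = 142884*(-1/3687494) + (-4 + sqrt(15293))/429824 = -71442/1843747 + (-4 + sqrt(15293))*(1/429824) = -71442/1843747 + (-1/107456 + sqrt(15293)/429824) = -7678715299/198121677632 + sqrt(15293)/429824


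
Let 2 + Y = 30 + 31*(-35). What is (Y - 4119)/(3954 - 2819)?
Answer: -5176/1135 ≈ -4.5603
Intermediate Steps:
Y = -1057 (Y = -2 + (30 + 31*(-35)) = -2 + (30 - 1085) = -2 - 1055 = -1057)
(Y - 4119)/(3954 - 2819) = (-1057 - 4119)/(3954 - 2819) = -5176/1135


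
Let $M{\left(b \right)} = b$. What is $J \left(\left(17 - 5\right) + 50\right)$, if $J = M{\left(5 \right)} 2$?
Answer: $620$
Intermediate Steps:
$J = 10$ ($J = 5 \cdot 2 = 10$)
$J \left(\left(17 - 5\right) + 50\right) = 10 \left(\left(17 - 5\right) + 50\right) = 10 \left(12 + 50\right) = 10 \cdot 62 = 620$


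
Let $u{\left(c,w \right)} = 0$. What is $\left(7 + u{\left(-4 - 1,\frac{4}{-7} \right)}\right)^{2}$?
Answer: $49$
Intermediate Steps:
$\left(7 + u{\left(-4 - 1,\frac{4}{-7} \right)}\right)^{2} = \left(7 + 0\right)^{2} = 7^{2} = 49$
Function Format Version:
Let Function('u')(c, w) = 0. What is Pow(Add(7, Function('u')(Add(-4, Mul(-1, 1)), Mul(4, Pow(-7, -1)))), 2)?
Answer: 49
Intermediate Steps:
Pow(Add(7, Function('u')(Add(-4, Mul(-1, 1)), Mul(4, Pow(-7, -1)))), 2) = Pow(Add(7, 0), 2) = Pow(7, 2) = 49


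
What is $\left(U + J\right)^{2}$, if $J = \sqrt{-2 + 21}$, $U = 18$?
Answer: $\left(18 + \sqrt{19}\right)^{2} \approx 499.92$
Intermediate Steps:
$J = \sqrt{19} \approx 4.3589$
$\left(U + J\right)^{2} = \left(18 + \sqrt{19}\right)^{2}$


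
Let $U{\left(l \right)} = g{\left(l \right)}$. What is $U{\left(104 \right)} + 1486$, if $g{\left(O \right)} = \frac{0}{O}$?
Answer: $1486$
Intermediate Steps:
$g{\left(O \right)} = 0$
$U{\left(l \right)} = 0$
$U{\left(104 \right)} + 1486 = 0 + 1486 = 1486$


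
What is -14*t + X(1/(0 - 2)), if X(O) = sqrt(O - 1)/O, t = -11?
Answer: 154 - I*sqrt(6) ≈ 154.0 - 2.4495*I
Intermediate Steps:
X(O) = sqrt(-1 + O)/O
-14*t + X(1/(0 - 2)) = -14*(-11) + sqrt(-1 + 1/(0 - 2))/(1/(0 - 2)) = 154 + sqrt(-1 + 1/(-2))/(1/(-2)) = 154 + sqrt(-1 - 1/2)/(-1/2) = 154 - I*sqrt(6)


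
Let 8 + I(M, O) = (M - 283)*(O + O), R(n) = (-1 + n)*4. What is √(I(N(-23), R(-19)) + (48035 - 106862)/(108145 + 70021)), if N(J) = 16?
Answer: √1355801812352590/178166 ≈ 206.67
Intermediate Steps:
R(n) = -4 + 4*n
I(M, O) = -8 + 2*O*(-283 + M) (I(M, O) = -8 + (M - 283)*(O + O) = -8 + (-283 + M)*(2*O) = -8 + 2*O*(-283 + M))
√(I(N(-23), R(-19)) + (48035 - 106862)/(108145 + 70021)) = √((-8 - 566*(-4 + 4*(-19)) + 2*16*(-4 + 4*(-19))) + (48035 - 106862)/(108145 + 70021)) = √((-8 - 566*(-4 - 76) + 2*16*(-4 - 76)) - 58827/178166) = √((-8 - 566*(-80) + 2*16*(-80)) - 58827*1/178166) = √((-8 + 45280 - 2560) - 58827/178166) = √(42712 - 58827/178166) = √(7609767365/178166) = √1355801812352590/178166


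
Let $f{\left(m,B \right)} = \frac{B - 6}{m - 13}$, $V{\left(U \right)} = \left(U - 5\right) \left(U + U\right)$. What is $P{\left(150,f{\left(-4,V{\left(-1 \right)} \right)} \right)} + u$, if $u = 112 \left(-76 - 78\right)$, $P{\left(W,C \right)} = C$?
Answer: $- \frac{293222}{17} \approx -17248.0$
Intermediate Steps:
$V{\left(U \right)} = 2 U \left(-5 + U\right)$ ($V{\left(U \right)} = \left(-5 + U\right) 2 U = 2 U \left(-5 + U\right)$)
$f{\left(m,B \right)} = \frac{-6 + B}{-13 + m}$
$u = -17248$ ($u = 112 \left(-154\right) = -17248$)
$P{\left(150,f{\left(-4,V{\left(-1 \right)} \right)} \right)} + u = \frac{-6 + 2 \left(-1\right) \left(-5 - 1\right)}{-13 - 4} - 17248 = \frac{-6 + 2 \left(-1\right) \left(-6\right)}{-17} - 17248 = - \frac{-6 + 12}{17} - 17248 = \left(- \frac{1}{17}\right) 6 - 17248 = - \frac{6}{17} - 17248 = - \frac{293222}{17}$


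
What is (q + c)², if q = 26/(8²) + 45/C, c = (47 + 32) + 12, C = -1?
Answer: 2205225/1024 ≈ 2153.5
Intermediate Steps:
c = 91 (c = 79 + 12 = 91)
q = -1427/32 (q = 26/(8²) + 45/(-1) = 26/64 + 45*(-1) = 26*(1/64) - 45 = 13/32 - 45 = -1427/32 ≈ -44.594)
(q + c)² = (-1427/32 + 91)² = (1485/32)² = 2205225/1024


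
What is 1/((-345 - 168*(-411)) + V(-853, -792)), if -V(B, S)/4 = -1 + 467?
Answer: 1/66839 ≈ 1.4961e-5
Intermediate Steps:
V(B, S) = -1864 (V(B, S) = -4*(-1 + 467) = -4*466 = -1864)
1/((-345 - 168*(-411)) + V(-853, -792)) = 1/((-345 - 168*(-411)) - 1864) = 1/((-345 + 69048) - 1864) = 1/(68703 - 1864) = 1/66839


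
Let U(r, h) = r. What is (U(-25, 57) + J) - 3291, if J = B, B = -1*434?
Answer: -3750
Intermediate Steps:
B = -434
J = -434
(U(-25, 57) + J) - 3291 = (-25 - 434) - 3291 = -459 - 3291 = -3750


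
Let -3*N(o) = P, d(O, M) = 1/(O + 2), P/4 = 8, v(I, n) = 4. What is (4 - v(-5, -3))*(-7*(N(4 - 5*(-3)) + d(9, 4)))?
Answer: 0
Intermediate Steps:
P = 32 (P = 4*8 = 32)
d(O, M) = 1/(2 + O)
N(o) = -32/3 (N(o) = -⅓*32 = -32/3)
(4 - v(-5, -3))*(-7*(N(4 - 5*(-3)) + d(9, 4))) = (4 - 1*4)*(-7*(-32/3 + 1/(2 + 9))) = (4 - 4)*(-7*(-32/3 + 1/11)) = 0*(-7*(-32/3 + 1/11)) = 0*(-7*(-349/33)) = 0*(2443/33) = 0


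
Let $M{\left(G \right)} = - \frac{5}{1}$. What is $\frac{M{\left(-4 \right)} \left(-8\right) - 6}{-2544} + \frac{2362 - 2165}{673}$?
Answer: $\frac{239143}{856056} \approx 0.27935$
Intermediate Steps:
$M{\left(G \right)} = -5$ ($M{\left(G \right)} = \left(-5\right) 1 = -5$)
$\frac{M{\left(-4 \right)} \left(-8\right) - 6}{-2544} + \frac{2362 - 2165}{673} = \frac{\left(-5\right) \left(-8\right) - 6}{-2544} + \frac{2362 - 2165}{673} = \left(40 - 6\right) \left(- \frac{1}{2544}\right) + \left(2362 - 2165\right) \frac{1}{673} = 34 \left(- \frac{1}{2544}\right) + 197 \cdot \frac{1}{673} = - \frac{17}{1272} + \frac{197}{673} = \frac{239143}{856056}$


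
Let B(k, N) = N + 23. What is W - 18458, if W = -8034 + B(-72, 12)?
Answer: -26457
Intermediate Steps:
B(k, N) = 23 + N
W = -7999 (W = -8034 + (23 + 12) = -8034 + 35 = -7999)
W - 18458 = -7999 - 18458 = -26457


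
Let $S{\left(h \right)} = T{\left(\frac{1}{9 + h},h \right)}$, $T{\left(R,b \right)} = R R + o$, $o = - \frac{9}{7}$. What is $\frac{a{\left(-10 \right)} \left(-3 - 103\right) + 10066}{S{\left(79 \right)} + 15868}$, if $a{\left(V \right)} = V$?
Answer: $\frac{603118208}{860102855} \approx 0.70122$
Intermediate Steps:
$o = - \frac{9}{7}$ ($o = \left(-9\right) \frac{1}{7} = - \frac{9}{7} \approx -1.2857$)
$T{\left(R,b \right)} = - \frac{9}{7} + R^{2}$ ($T{\left(R,b \right)} = R R - \frac{9}{7} = R^{2} - \frac{9}{7} = - \frac{9}{7} + R^{2}$)
$S{\left(h \right)} = - \frac{9}{7} + \frac{1}{\left(9 + h\right)^{2}}$ ($S{\left(h \right)} = - \frac{9}{7} + \left(\frac{1}{9 + h}\right)^{2} = - \frac{9}{7} + \frac{1}{\left(9 + h\right)^{2}}$)
$\frac{a{\left(-10 \right)} \left(-3 - 103\right) + 10066}{S{\left(79 \right)} + 15868} = \frac{- 10 \left(-3 - 103\right) + 10066}{\left(- \frac{9}{7} + \frac{1}{\left(9 + 79\right)^{2}}\right) + 15868} = \frac{\left(-10\right) \left(-106\right) + 10066}{\left(- \frac{9}{7} + \frac{1}{7744}\right) + 15868} = \frac{1060 + 10066}{\left(- \frac{9}{7} + \frac{1}{7744}\right) + 15868} = \frac{11126}{- \frac{69689}{54208} + 15868} = \frac{11126}{\frac{860102855}{54208}} = 11126 \cdot \frac{54208}{860102855} = \frac{603118208}{860102855}$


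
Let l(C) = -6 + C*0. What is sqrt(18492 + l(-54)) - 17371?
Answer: -17371 + 3*sqrt(2054) ≈ -17235.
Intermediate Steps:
l(C) = -6 (l(C) = -6 + 0 = -6)
sqrt(18492 + l(-54)) - 17371 = sqrt(18492 - 6) - 17371 = sqrt(18486) - 17371 = 3*sqrt(2054) - 17371 = -17371 + 3*sqrt(2054)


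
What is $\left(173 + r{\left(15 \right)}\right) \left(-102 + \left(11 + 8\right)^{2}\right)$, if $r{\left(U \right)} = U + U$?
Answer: $52577$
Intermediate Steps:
$r{\left(U \right)} = 2 U$
$\left(173 + r{\left(15 \right)}\right) \left(-102 + \left(11 + 8\right)^{2}\right) = \left(173 + 2 \cdot 15\right) \left(-102 + \left(11 + 8\right)^{2}\right) = \left(173 + 30\right) \left(-102 + 19^{2}\right) = 203 \left(-102 + 361\right) = 203 \cdot 259 = 52577$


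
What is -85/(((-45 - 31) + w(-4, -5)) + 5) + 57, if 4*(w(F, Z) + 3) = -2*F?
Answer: 4189/72 ≈ 58.181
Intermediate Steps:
w(F, Z) = -3 - F/2 (w(F, Z) = -3 + (-2*F)/4 = -3 - F/2)
-85/(((-45 - 31) + w(-4, -5)) + 5) + 57 = -85/(((-45 - 31) + (-3 - ½*(-4))) + 5) + 57 = -85/((-76 + (-3 + 2)) + 5) + 57 = -85/((-76 - 1) + 5) + 57 = -85/(-77 + 5) + 57 = -85/(-72) + 57 = -1/72*(-85) + 57 = 85/72 + 57 = 4189/72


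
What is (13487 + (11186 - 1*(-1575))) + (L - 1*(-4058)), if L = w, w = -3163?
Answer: 27143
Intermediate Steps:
L = -3163
(13487 + (11186 - 1*(-1575))) + (L - 1*(-4058)) = (13487 + (11186 - 1*(-1575))) + (-3163 - 1*(-4058)) = (13487 + (11186 + 1575)) + (-3163 + 4058) = (13487 + 12761) + 895 = 26248 + 895 = 27143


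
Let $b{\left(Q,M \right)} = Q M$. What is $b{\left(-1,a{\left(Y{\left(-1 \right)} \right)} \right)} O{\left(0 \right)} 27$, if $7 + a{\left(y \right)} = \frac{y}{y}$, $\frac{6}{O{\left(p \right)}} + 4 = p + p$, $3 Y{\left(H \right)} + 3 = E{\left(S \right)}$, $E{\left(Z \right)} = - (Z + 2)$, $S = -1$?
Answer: $-243$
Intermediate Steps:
$E{\left(Z \right)} = -2 - Z$ ($E{\left(Z \right)} = - (2 + Z) = -2 - Z$)
$Y{\left(H \right)} = - \frac{4}{3}$ ($Y{\left(H \right)} = -1 + \frac{-2 - -1}{3} = -1 + \frac{-2 + 1}{3} = -1 + \frac{1}{3} \left(-1\right) = -1 - \frac{1}{3} = - \frac{4}{3}$)
$O{\left(p \right)} = \frac{6}{-4 + 2 p}$ ($O{\left(p \right)} = \frac{6}{-4 + \left(p + p\right)} = \frac{6}{-4 + 2 p}$)
$a{\left(y \right)} = -6$ ($a{\left(y \right)} = -7 + \frac{y}{y} = -7 + 1 = -6$)
$b{\left(Q,M \right)} = M Q$
$b{\left(-1,a{\left(Y{\left(-1 \right)} \right)} \right)} O{\left(0 \right)} 27 = \left(-6\right) \left(-1\right) \frac{3}{-2 + 0} \cdot 27 = 6 \frac{3}{-2} \cdot 27 = 6 \cdot 3 \left(- \frac{1}{2}\right) 27 = 6 \left(- \frac{3}{2}\right) 27 = \left(-9\right) 27 = -243$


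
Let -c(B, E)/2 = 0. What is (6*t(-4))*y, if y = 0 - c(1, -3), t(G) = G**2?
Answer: 0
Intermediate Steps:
c(B, E) = 0 (c(B, E) = -2*0 = 0)
y = 0 (y = 0 - 1*0 = 0 + 0 = 0)
(6*t(-4))*y = (6*(-4)**2)*0 = (6*16)*0 = 96*0 = 0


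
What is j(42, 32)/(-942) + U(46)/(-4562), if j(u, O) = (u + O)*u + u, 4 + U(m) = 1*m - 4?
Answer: -1200508/358117 ≈ -3.3523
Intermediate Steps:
U(m) = -8 + m (U(m) = -4 + (1*m - 4) = -4 + (m - 4) = -4 + (-4 + m) = -8 + m)
j(u, O) = u + u*(O + u) (j(u, O) = (O + u)*u + u = u*(O + u) + u = u + u*(O + u))
j(42, 32)/(-942) + U(46)/(-4562) = (42*(1 + 32 + 42))/(-942) + (-8 + 46)/(-4562) = (42*75)*(-1/942) + 38*(-1/4562) = 3150*(-1/942) - 19/2281 = -525/157 - 19/2281 = -1200508/358117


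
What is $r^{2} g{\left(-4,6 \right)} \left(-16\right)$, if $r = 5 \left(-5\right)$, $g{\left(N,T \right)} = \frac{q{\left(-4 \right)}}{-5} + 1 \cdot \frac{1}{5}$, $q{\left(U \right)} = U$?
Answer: $-10000$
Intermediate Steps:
$g{\left(N,T \right)} = 1$ ($g{\left(N,T \right)} = - \frac{4}{-5} + 1 \cdot \frac{1}{5} = \left(-4\right) \left(- \frac{1}{5}\right) + 1 \cdot \frac{1}{5} = \frac{4}{5} + \frac{1}{5} = 1$)
$r = -25$
$r^{2} g{\left(-4,6 \right)} \left(-16\right) = \left(-25\right)^{2} \cdot 1 \left(-16\right) = 625 \cdot 1 \left(-16\right) = 625 \left(-16\right) = -10000$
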